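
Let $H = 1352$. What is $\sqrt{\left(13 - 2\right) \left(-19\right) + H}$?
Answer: $3 \sqrt{127} \approx 33.808$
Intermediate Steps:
$\sqrt{\left(13 - 2\right) \left(-19\right) + H} = \sqrt{\left(13 - 2\right) \left(-19\right) + 1352} = \sqrt{11 \left(-19\right) + 1352} = \sqrt{-209 + 1352} = \sqrt{1143} = 3 \sqrt{127}$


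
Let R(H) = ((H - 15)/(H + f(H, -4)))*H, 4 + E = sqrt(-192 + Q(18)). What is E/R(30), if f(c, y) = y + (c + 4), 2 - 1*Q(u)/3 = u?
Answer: -8/15 + 8*I*sqrt(15)/15 ≈ -0.53333 + 2.0656*I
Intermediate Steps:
Q(u) = 6 - 3*u
f(c, y) = 4 + c + y (f(c, y) = y + (4 + c) = 4 + c + y)
E = -4 + 4*I*sqrt(15) (E = -4 + sqrt(-192 + (6 - 3*18)) = -4 + sqrt(-192 + (6 - 54)) = -4 + sqrt(-192 - 48) = -4 + sqrt(-240) = -4 + 4*I*sqrt(15) ≈ -4.0 + 15.492*I)
R(H) = -15/2 + H/2 (R(H) = ((H - 15)/(H + (4 + H - 4)))*H = ((-15 + H)/(H + H))*H = ((-15 + H)/((2*H)))*H = ((-15 + H)*(1/(2*H)))*H = ((-15 + H)/(2*H))*H = -15/2 + H/2)
E/R(30) = (-4 + 4*I*sqrt(15))/(-15/2 + (1/2)*30) = (-4 + 4*I*sqrt(15))/(-15/2 + 15) = (-4 + 4*I*sqrt(15))/(15/2) = (-4 + 4*I*sqrt(15))*(2/15) = -8/15 + 8*I*sqrt(15)/15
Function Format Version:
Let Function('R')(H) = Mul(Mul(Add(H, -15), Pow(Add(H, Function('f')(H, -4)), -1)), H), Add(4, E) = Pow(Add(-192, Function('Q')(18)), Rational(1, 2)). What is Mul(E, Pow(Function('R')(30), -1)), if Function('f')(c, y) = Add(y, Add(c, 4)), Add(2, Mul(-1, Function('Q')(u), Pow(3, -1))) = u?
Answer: Add(Rational(-8, 15), Mul(Rational(8, 15), I, Pow(15, Rational(1, 2)))) ≈ Add(-0.53333, Mul(2.0656, I))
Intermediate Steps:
Function('Q')(u) = Add(6, Mul(-3, u))
Function('f')(c, y) = Add(4, c, y) (Function('f')(c, y) = Add(y, Add(4, c)) = Add(4, c, y))
E = Add(-4, Mul(4, I, Pow(15, Rational(1, 2)))) (E = Add(-4, Pow(Add(-192, Add(6, Mul(-3, 18))), Rational(1, 2))) = Add(-4, Pow(Add(-192, Add(6, -54)), Rational(1, 2))) = Add(-4, Pow(Add(-192, -48), Rational(1, 2))) = Add(-4, Pow(-240, Rational(1, 2))) = Add(-4, Mul(4, I, Pow(15, Rational(1, 2)))) ≈ Add(-4.0000, Mul(15.492, I)))
Function('R')(H) = Add(Rational(-15, 2), Mul(Rational(1, 2), H)) (Function('R')(H) = Mul(Mul(Add(H, -15), Pow(Add(H, Add(4, H, -4)), -1)), H) = Mul(Mul(Add(-15, H), Pow(Add(H, H), -1)), H) = Mul(Mul(Add(-15, H), Pow(Mul(2, H), -1)), H) = Mul(Mul(Add(-15, H), Mul(Rational(1, 2), Pow(H, -1))), H) = Mul(Mul(Rational(1, 2), Pow(H, -1), Add(-15, H)), H) = Add(Rational(-15, 2), Mul(Rational(1, 2), H)))
Mul(E, Pow(Function('R')(30), -1)) = Mul(Add(-4, Mul(4, I, Pow(15, Rational(1, 2)))), Pow(Add(Rational(-15, 2), Mul(Rational(1, 2), 30)), -1)) = Mul(Add(-4, Mul(4, I, Pow(15, Rational(1, 2)))), Pow(Add(Rational(-15, 2), 15), -1)) = Mul(Add(-4, Mul(4, I, Pow(15, Rational(1, 2)))), Pow(Rational(15, 2), -1)) = Mul(Add(-4, Mul(4, I, Pow(15, Rational(1, 2)))), Rational(2, 15)) = Add(Rational(-8, 15), Mul(Rational(8, 15), I, Pow(15, Rational(1, 2))))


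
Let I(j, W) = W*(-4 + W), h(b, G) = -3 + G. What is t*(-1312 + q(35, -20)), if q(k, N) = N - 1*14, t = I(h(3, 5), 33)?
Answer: -1288122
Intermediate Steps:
t = 957 (t = 33*(-4 + 33) = 33*29 = 957)
q(k, N) = -14 + N (q(k, N) = N - 14 = -14 + N)
t*(-1312 + q(35, -20)) = 957*(-1312 + (-14 - 20)) = 957*(-1312 - 34) = 957*(-1346) = -1288122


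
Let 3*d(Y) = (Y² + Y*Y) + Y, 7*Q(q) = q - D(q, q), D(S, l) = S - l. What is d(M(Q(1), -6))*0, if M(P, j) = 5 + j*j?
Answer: 0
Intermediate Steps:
Q(q) = q/7 (Q(q) = (q - (q - q))/7 = (q - 1*0)/7 = (q + 0)/7 = q/7)
M(P, j) = 5 + j²
d(Y) = Y/3 + 2*Y²/3 (d(Y) = ((Y² + Y*Y) + Y)/3 = ((Y² + Y²) + Y)/3 = (2*Y² + Y)/3 = (Y + 2*Y²)/3 = Y/3 + 2*Y²/3)
d(M(Q(1), -6))*0 = ((5 + (-6)²)*(1 + 2*(5 + (-6)²))/3)*0 = ((5 + 36)*(1 + 2*(5 + 36))/3)*0 = ((⅓)*41*(1 + 2*41))*0 = ((⅓)*41*(1 + 82))*0 = ((⅓)*41*83)*0 = (3403/3)*0 = 0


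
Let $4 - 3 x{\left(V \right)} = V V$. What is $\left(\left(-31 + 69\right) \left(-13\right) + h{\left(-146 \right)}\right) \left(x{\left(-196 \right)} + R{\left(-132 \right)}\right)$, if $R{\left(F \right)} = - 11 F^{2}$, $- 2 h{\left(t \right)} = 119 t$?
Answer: $-1675206324$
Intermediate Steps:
$h{\left(t \right)} = - \frac{119 t}{2}$
$x{\left(V \right)} = \frac{4}{3} - \frac{V^{2}}{3}$ ($x{\left(V \right)} = \frac{4}{3} - \frac{V V}{3} = \frac{4}{3} - \frac{V^{2}}{3}$)
$\left(\left(-31 + 69\right) \left(-13\right) + h{\left(-146 \right)}\right) \left(x{\left(-196 \right)} + R{\left(-132 \right)}\right) = \left(\left(-31 + 69\right) \left(-13\right) - -8687\right) \left(\left(\frac{4}{3} - \frac{\left(-196\right)^{2}}{3}\right) - 11 \left(-132\right)^{2}\right) = \left(38 \left(-13\right) + 8687\right) \left(\left(\frac{4}{3} - \frac{38416}{3}\right) - 191664\right) = \left(-494 + 8687\right) \left(\left(\frac{4}{3} - \frac{38416}{3}\right) - 191664\right) = 8193 \left(-12804 - 191664\right) = 8193 \left(-204468\right) = -1675206324$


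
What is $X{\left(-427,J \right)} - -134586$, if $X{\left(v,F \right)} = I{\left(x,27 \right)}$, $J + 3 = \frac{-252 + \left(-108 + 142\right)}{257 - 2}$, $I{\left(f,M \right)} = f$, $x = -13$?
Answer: $134573$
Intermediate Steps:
$J = - \frac{983}{255}$ ($J = -3 + \frac{-252 + \left(-108 + 142\right)}{257 - 2} = -3 + \frac{-252 + 34}{255} = -3 - \frac{218}{255} = - \frac{983}{255} \approx -3.8549$)
$X{\left(v,F \right)} = -13$
$X{\left(-427,J \right)} - -134586 = -13 - -134586 = -13 + 134586 = 134573$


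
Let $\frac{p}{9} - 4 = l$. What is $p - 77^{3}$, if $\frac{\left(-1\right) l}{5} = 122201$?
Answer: $-5955542$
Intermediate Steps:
$l = -611005$ ($l = \left(-5\right) 122201 = -611005$)
$p = -5499009$ ($p = 36 + 9 \left(-611005\right) = 36 - 5499045 = -5499009$)
$p - 77^{3} = -5499009 - 77^{3} = -5499009 - 456533 = -5955542$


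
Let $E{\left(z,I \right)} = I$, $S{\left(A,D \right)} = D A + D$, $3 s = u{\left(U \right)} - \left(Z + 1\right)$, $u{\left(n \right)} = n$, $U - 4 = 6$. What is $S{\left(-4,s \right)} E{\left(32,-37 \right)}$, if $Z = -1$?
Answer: $370$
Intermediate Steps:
$U = 10$ ($U = 4 + 6 = 10$)
$s = \frac{10}{3}$ ($s = \frac{10 - \left(-1 + 1\right)}{3} = \frac{10 - 0}{3} = \frac{10 + 0}{3} = \frac{1}{3} \cdot 10 = \frac{10}{3} \approx 3.3333$)
$S{\left(A,D \right)} = D + A D$ ($S{\left(A,D \right)} = A D + D = D + A D$)
$S{\left(-4,s \right)} E{\left(32,-37 \right)} = \frac{10 \left(1 - 4\right)}{3} \left(-37\right) = \frac{10}{3} \left(-3\right) \left(-37\right) = \left(-10\right) \left(-37\right) = 370$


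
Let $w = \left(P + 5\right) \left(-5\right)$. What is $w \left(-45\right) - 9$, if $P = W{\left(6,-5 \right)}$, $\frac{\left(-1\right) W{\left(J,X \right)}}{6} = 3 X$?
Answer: $21366$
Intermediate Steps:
$W{\left(J,X \right)} = - 18 X$ ($W{\left(J,X \right)} = - 6 \cdot 3 X = - 18 X$)
$P = 90$ ($P = \left(-18\right) \left(-5\right) = 90$)
$w = -475$ ($w = \left(90 + 5\right) \left(-5\right) = 95 \left(-5\right) = -475$)
$w \left(-45\right) - 9 = \left(-475\right) \left(-45\right) - 9 = 21375 - 9 = 21366$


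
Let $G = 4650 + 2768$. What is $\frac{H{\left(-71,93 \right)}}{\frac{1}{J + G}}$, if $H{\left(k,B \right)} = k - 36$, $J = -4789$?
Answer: $-281303$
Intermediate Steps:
$G = 7418$
$H{\left(k,B \right)} = -36 + k$
$\frac{H{\left(-71,93 \right)}}{\frac{1}{J + G}} = \frac{-36 - 71}{\frac{1}{-4789 + 7418}} = - \frac{107}{\frac{1}{2629}} = - 107 \frac{1}{\frac{1}{2629}} = \left(-107\right) 2629 = -281303$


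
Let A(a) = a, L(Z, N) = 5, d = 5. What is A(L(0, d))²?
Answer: 25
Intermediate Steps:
A(L(0, d))² = 5² = 25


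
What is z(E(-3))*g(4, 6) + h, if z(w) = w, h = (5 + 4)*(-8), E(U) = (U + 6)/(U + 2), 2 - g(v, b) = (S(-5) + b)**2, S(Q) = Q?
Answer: -75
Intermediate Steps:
g(v, b) = 2 - (-5 + b)**2
E(U) = (6 + U)/(2 + U)
h = -72 (h = 9*(-8) = -72)
z(E(-3))*g(4, 6) + h = ((6 - 3)/(2 - 3))*(2 - (-5 + 6)**2) - 72 = (3/(-1))*(2 - 1*1**2) - 72 = (-1*3)*(2 - 1*1) - 72 = -3*(2 - 1) - 72 = -3*1 - 72 = -3 - 72 = -75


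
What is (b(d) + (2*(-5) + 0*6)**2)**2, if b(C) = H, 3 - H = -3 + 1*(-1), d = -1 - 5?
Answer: 11449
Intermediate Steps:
d = -6
H = 7 (H = 3 - (-3 + 1*(-1)) = 3 - (-3 - 1) = 3 - 1*(-4) = 3 + 4 = 7)
b(C) = 7
(b(d) + (2*(-5) + 0*6)**2)**2 = (7 + (2*(-5) + 0*6)**2)**2 = (7 + (-10 + 0)**2)**2 = (7 + (-10)**2)**2 = (7 + 100)**2 = 107**2 = 11449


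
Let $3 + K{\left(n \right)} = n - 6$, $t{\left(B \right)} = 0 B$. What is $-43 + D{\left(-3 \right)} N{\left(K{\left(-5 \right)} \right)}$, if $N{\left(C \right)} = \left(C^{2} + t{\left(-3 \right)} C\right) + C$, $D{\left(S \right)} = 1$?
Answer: $139$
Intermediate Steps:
$t{\left(B \right)} = 0$
$K{\left(n \right)} = -9 + n$ ($K{\left(n \right)} = -3 + \left(n - 6\right) = -3 + \left(-6 + n\right) = -9 + n$)
$N{\left(C \right)} = C + C^{2}$ ($N{\left(C \right)} = \left(C^{2} + 0 C\right) + C = \left(C^{2} + 0\right) + C = C^{2} + C = C + C^{2}$)
$-43 + D{\left(-3 \right)} N{\left(K{\left(-5 \right)} \right)} = -43 + 1 \left(-9 - 5\right) \left(1 - 14\right) = -43 + 1 \left(- 14 \left(1 - 14\right)\right) = -43 + 1 \left(\left(-14\right) \left(-13\right)\right) = -43 + 1 \cdot 182 = -43 + 182 = 139$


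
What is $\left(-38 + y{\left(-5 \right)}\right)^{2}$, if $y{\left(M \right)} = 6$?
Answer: $1024$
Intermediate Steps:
$\left(-38 + y{\left(-5 \right)}\right)^{2} = \left(-38 + 6\right)^{2} = \left(-32\right)^{2} = 1024$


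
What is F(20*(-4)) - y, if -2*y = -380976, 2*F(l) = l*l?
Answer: -187288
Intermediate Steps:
F(l) = l**2/2 (F(l) = (l*l)/2 = l**2/2)
y = 190488 (y = -1/2*(-380976) = 190488)
F(20*(-4)) - y = (20*(-4))**2/2 - 1*190488 = (1/2)*(-80)**2 - 190488 = (1/2)*6400 - 190488 = 3200 - 190488 = -187288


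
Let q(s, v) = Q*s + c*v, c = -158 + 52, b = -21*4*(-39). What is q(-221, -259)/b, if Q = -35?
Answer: 5027/468 ≈ 10.741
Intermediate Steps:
b = 3276 (b = -84*(-39) = 3276)
c = -106
q(s, v) = -106*v - 35*s (q(s, v) = -35*s - 106*v = -106*v - 35*s)
q(-221, -259)/b = (-106*(-259) - 35*(-221))/3276 = (27454 + 7735)*(1/3276) = 35189*(1/3276) = 5027/468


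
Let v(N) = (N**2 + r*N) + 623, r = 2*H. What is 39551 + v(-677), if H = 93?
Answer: 372581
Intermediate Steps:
r = 186 (r = 2*93 = 186)
v(N) = 623 + N**2 + 186*N (v(N) = (N**2 + 186*N) + 623 = 623 + N**2 + 186*N)
39551 + v(-677) = 39551 + (623 + (-677)**2 + 186*(-677)) = 39551 + (623 + 458329 - 125922) = 39551 + 333030 = 372581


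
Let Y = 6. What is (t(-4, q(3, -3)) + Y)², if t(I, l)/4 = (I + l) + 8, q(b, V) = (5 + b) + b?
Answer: 4356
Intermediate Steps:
q(b, V) = 5 + 2*b
t(I, l) = 32 + 4*I + 4*l (t(I, l) = 4*((I + l) + 8) = 4*(8 + I + l) = 32 + 4*I + 4*l)
(t(-4, q(3, -3)) + Y)² = ((32 + 4*(-4) + 4*(5 + 2*3)) + 6)² = ((32 - 16 + 4*(5 + 6)) + 6)² = ((32 - 16 + 4*11) + 6)² = ((32 - 16 + 44) + 6)² = (60 + 6)² = 66² = 4356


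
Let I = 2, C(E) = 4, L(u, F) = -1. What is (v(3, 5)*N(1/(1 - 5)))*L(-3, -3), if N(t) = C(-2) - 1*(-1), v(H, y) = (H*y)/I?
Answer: -75/2 ≈ -37.500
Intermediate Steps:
v(H, y) = H*y/2 (v(H, y) = (H*y)/2 = (H*y)*(1/2) = H*y/2)
N(t) = 5 (N(t) = 4 - 1*(-1) = 4 + 1 = 5)
(v(3, 5)*N(1/(1 - 5)))*L(-3, -3) = (((1/2)*3*5)*5)*(-1) = ((15/2)*5)*(-1) = (75/2)*(-1) = -75/2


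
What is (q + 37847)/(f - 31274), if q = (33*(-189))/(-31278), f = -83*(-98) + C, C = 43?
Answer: -394594901/240809322 ≈ -1.6386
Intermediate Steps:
f = 8177 (f = -83*(-98) + 43 = 8134 + 43 = 8177)
q = 2079/10426 (q = -6237*(-1/31278) = 2079/10426 ≈ 0.19941)
(q + 37847)/(f - 31274) = (2079/10426 + 37847)/(8177 - 31274) = (394594901/10426)/(-23097) = (394594901/10426)*(-1/23097) = -394594901/240809322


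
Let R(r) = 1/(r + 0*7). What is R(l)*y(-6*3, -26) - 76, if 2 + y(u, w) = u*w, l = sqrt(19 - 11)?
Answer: -76 + 233*sqrt(2)/2 ≈ 88.756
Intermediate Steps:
l = 2*sqrt(2) (l = sqrt(8) = 2*sqrt(2) ≈ 2.8284)
y(u, w) = -2 + u*w
R(r) = 1/r (R(r) = 1/(r + 0) = 1/r)
R(l)*y(-6*3, -26) - 76 = (-2 - 6*3*(-26))/((2*sqrt(2))) - 76 = (sqrt(2)/4)*(-2 - 18*(-26)) - 76 = (sqrt(2)/4)*(-2 + 468) - 76 = (sqrt(2)/4)*466 - 76 = 233*sqrt(2)/2 - 76 = -76 + 233*sqrt(2)/2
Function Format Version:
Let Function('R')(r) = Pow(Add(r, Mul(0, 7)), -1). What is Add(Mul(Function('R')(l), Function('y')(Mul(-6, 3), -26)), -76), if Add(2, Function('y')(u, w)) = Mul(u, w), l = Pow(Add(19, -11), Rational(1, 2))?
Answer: Add(-76, Mul(Rational(233, 2), Pow(2, Rational(1, 2)))) ≈ 88.756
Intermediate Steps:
l = Mul(2, Pow(2, Rational(1, 2))) (l = Pow(8, Rational(1, 2)) = Mul(2, Pow(2, Rational(1, 2))) ≈ 2.8284)
Function('y')(u, w) = Add(-2, Mul(u, w))
Function('R')(r) = Pow(r, -1) (Function('R')(r) = Pow(Add(r, 0), -1) = Pow(r, -1))
Add(Mul(Function('R')(l), Function('y')(Mul(-6, 3), -26)), -76) = Add(Mul(Pow(Mul(2, Pow(2, Rational(1, 2))), -1), Add(-2, Mul(Mul(-6, 3), -26))), -76) = Add(Mul(Mul(Rational(1, 4), Pow(2, Rational(1, 2))), Add(-2, Mul(-18, -26))), -76) = Add(Mul(Mul(Rational(1, 4), Pow(2, Rational(1, 2))), Add(-2, 468)), -76) = Add(Mul(Mul(Rational(1, 4), Pow(2, Rational(1, 2))), 466), -76) = Add(Mul(Rational(233, 2), Pow(2, Rational(1, 2))), -76) = Add(-76, Mul(Rational(233, 2), Pow(2, Rational(1, 2))))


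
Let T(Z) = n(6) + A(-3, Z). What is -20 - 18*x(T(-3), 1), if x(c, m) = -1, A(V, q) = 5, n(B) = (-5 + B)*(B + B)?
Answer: -2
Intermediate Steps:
n(B) = 2*B*(-5 + B) (n(B) = (-5 + B)*(2*B) = 2*B*(-5 + B))
T(Z) = 17 (T(Z) = 2*6*(-5 + 6) + 5 = 2*6*1 + 5 = 12 + 5 = 17)
-20 - 18*x(T(-3), 1) = -20 - 18*(-1) = -20 + 18 = -2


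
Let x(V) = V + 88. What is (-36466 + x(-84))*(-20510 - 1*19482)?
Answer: 1458188304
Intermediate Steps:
x(V) = 88 + V
(-36466 + x(-84))*(-20510 - 1*19482) = (-36466 + (88 - 84))*(-20510 - 1*19482) = (-36466 + 4)*(-20510 - 19482) = -36462*(-39992) = 1458188304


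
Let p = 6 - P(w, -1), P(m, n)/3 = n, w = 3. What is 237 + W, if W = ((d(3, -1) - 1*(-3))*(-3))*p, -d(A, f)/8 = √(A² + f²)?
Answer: 156 + 216*√10 ≈ 839.05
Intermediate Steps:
d(A, f) = -8*√(A² + f²)
P(m, n) = 3*n
p = 9 (p = 6 - 3*(-1) = 6 - 1*(-3) = 6 + 3 = 9)
W = -81 + 216*√10 (W = ((-8*√(3² + (-1)²) - 1*(-3))*(-3))*9 = ((-8*√(9 + 1) + 3)*(-3))*9 = ((-8*√10 + 3)*(-3))*9 = ((3 - 8*√10)*(-3))*9 = (-9 + 24*√10)*9 = -81 + 216*√10 ≈ 602.05)
237 + W = 237 + (-81 + 216*√10) = 156 + 216*√10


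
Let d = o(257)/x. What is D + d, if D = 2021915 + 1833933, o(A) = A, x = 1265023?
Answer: 4877736404761/1265023 ≈ 3.8558e+6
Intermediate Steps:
D = 3855848
d = 257/1265023 ≈ 0.00020316
D + d = 3855848 + 257/1265023 = 4877736404761/1265023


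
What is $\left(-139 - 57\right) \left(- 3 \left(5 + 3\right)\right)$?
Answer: $4704$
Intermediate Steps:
$\left(-139 - 57\right) \left(- 3 \left(5 + 3\right)\right) = - 196 \left(\left(-3\right) 8\right) = \left(-196\right) \left(-24\right) = 4704$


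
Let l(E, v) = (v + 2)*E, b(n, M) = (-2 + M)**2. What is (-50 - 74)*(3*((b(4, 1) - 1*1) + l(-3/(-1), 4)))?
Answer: -6696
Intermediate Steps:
l(E, v) = E*(2 + v) (l(E, v) = (2 + v)*E = E*(2 + v))
(-50 - 74)*(3*((b(4, 1) - 1*1) + l(-3/(-1), 4))) = (-50 - 74)*(3*(((-2 + 1)**2 - 1*1) + (-3/(-1))*(2 + 4))) = -372*(((-1)**2 - 1) - 3*(-1)*6) = -372*((1 - 1) + 3*6) = -372*(0 + 18) = -372*18 = -124*54 = -6696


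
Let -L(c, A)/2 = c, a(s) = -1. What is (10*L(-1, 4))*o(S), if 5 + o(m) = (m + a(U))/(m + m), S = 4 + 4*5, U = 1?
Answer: -1085/12 ≈ -90.417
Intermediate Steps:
L(c, A) = -2*c
S = 24 (S = 4 + 20 = 24)
o(m) = -5 + (-1 + m)/(2*m) (o(m) = -5 + (m - 1)/(m + m) = -5 + (-1 + m)/((2*m)) = -5 + (-1 + m)*(1/(2*m)) = -5 + (-1 + m)/(2*m))
(10*L(-1, 4))*o(S) = (10*(-2*(-1)))*((½)*(-1 - 9*24)/24) = (10*2)*((½)*(1/24)*(-1 - 216)) = 20*((½)*(1/24)*(-217)) = 20*(-217/48) = -1085/12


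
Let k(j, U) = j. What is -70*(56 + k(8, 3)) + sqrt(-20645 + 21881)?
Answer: -4480 + 2*sqrt(309) ≈ -4444.8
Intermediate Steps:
-70*(56 + k(8, 3)) + sqrt(-20645 + 21881) = -70*(56 + 8) + sqrt(-20645 + 21881) = -70*64 + sqrt(1236) = -4480 + 2*sqrt(309)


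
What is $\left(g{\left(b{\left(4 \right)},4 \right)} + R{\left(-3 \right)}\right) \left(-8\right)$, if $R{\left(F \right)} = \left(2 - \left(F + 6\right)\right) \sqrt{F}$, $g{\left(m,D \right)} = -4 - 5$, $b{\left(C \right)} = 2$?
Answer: $72 + 8 i \sqrt{3} \approx 72.0 + 13.856 i$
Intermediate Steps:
$g{\left(m,D \right)} = -9$ ($g{\left(m,D \right)} = -4 - 5 = -9$)
$R{\left(F \right)} = \sqrt{F} \left(-4 - F\right)$ ($R{\left(F \right)} = \left(2 - \left(6 + F\right)\right) \sqrt{F} = \left(-4 - F\right) \sqrt{F} = \sqrt{F} \left(-4 - F\right)$)
$\left(g{\left(b{\left(4 \right)},4 \right)} + R{\left(-3 \right)}\right) \left(-8\right) = \left(-9 + \sqrt{-3} \left(-4 - -3\right)\right) \left(-8\right) = \left(-9 + i \sqrt{3} \left(-4 + 3\right)\right) \left(-8\right) = \left(-9 + i \sqrt{3} \left(-1\right)\right) \left(-8\right) = \left(-9 - i \sqrt{3}\right) \left(-8\right) = 72 + 8 i \sqrt{3}$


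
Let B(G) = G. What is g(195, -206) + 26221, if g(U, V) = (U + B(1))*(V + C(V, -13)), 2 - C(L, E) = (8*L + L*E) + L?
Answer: -175267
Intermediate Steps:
C(L, E) = 2 - 9*L - E*L (C(L, E) = 2 - ((8*L + L*E) + L) = 2 - ((8*L + E*L) + L) = 2 - (9*L + E*L) = 2 + (-9*L - E*L) = 2 - 9*L - E*L)
g(U, V) = (1 + U)*(2 + 5*V) (g(U, V) = (U + 1)*(V + (2 - 9*V - 1*(-13)*V)) = (1 + U)*(V + (2 - 9*V + 13*V)) = (1 + U)*(V + (2 + 4*V)) = (1 + U)*(2 + 5*V))
g(195, -206) + 26221 = (2 + 2*195 + 5*(-206) + 5*195*(-206)) + 26221 = (2 + 390 - 1030 - 200850) + 26221 = -201488 + 26221 = -175267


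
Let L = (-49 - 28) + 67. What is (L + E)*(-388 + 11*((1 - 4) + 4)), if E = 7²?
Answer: -14703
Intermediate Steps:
L = -10 (L = -77 + 67 = -10)
E = 49
(L + E)*(-388 + 11*((1 - 4) + 4)) = (-10 + 49)*(-388 + 11*((1 - 4) + 4)) = 39*(-388 + 11*(-3 + 4)) = 39*(-388 + 11*1) = 39*(-388 + 11) = 39*(-377) = -14703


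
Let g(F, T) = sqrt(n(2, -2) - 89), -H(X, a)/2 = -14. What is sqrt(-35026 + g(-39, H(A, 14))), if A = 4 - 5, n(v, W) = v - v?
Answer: sqrt(-35026 + I*sqrt(89)) ≈ 0.025 + 187.15*I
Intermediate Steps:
n(v, W) = 0
A = -1
H(X, a) = 28 (H(X, a) = -2*(-14) = 28)
g(F, T) = I*sqrt(89) (g(F, T) = sqrt(0 - 89) = sqrt(-89) = I*sqrt(89))
sqrt(-35026 + g(-39, H(A, 14))) = sqrt(-35026 + I*sqrt(89))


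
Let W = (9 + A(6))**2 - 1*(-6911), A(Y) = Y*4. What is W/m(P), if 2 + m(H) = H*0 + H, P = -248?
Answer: -32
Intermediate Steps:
A(Y) = 4*Y
W = 8000 (W = (9 + 4*6)**2 - 1*(-6911) = (9 + 24)**2 + 6911 = 33**2 + 6911 = 1089 + 6911 = 8000)
m(H) = -2 + H (m(H) = -2 + (H*0 + H) = -2 + (0 + H) = -2 + H)
W/m(P) = 8000/(-2 - 248) = 8000/(-250) = 8000*(-1/250) = -32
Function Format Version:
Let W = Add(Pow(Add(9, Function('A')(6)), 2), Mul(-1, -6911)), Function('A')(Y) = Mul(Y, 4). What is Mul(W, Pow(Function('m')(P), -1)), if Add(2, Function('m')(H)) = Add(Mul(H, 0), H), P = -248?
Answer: -32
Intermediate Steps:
Function('A')(Y) = Mul(4, Y)
W = 8000 (W = Add(Pow(Add(9, Mul(4, 6)), 2), Mul(-1, -6911)) = Add(Pow(Add(9, 24), 2), 6911) = Add(Pow(33, 2), 6911) = Add(1089, 6911) = 8000)
Function('m')(H) = Add(-2, H) (Function('m')(H) = Add(-2, Add(Mul(H, 0), H)) = Add(-2, Add(0, H)) = Add(-2, H))
Mul(W, Pow(Function('m')(P), -1)) = Mul(8000, Pow(Add(-2, -248), -1)) = Mul(8000, Pow(-250, -1)) = Mul(8000, Rational(-1, 250)) = -32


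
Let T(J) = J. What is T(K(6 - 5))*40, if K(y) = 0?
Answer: 0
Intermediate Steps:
T(K(6 - 5))*40 = 0*40 = 0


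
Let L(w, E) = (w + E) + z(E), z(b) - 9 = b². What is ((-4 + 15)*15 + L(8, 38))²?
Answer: 2768896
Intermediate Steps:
z(b) = 9 + b²
L(w, E) = 9 + E + w + E² (L(w, E) = (w + E) + (9 + E²) = (E + w) + (9 + E²) = 9 + E + w + E²)
((-4 + 15)*15 + L(8, 38))² = ((-4 + 15)*15 + (9 + 38 + 8 + 38²))² = (11*15 + (9 + 38 + 8 + 1444))² = (165 + 1499)² = 1664² = 2768896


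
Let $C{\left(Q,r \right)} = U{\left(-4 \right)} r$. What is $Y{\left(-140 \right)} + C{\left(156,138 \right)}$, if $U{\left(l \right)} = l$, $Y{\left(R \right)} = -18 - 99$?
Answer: $-669$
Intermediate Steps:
$Y{\left(R \right)} = -117$ ($Y{\left(R \right)} = -18 - 99 = -117$)
$C{\left(Q,r \right)} = - 4 r$
$Y{\left(-140 \right)} + C{\left(156,138 \right)} = -117 - 552 = -669$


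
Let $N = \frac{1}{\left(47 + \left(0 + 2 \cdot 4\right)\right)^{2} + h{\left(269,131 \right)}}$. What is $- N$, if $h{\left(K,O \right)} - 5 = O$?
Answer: $- \frac{1}{3161} \approx -0.00031636$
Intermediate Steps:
$h{\left(K,O \right)} = 5 + O$
$N = \frac{1}{3161}$ ($N = \frac{1}{\left(47 + \left(0 + 2 \cdot 4\right)\right)^{2} + \left(5 + 131\right)} = \frac{1}{\left(47 + \left(0 + 8\right)\right)^{2} + 136} = \frac{1}{\left(47 + 8\right)^{2} + 136} = \frac{1}{55^{2} + 136} = \frac{1}{3025 + 136} = \frac{1}{3161} \approx 0.00031636$)
$- N = \left(-1\right) \frac{1}{3161} = - \frac{1}{3161}$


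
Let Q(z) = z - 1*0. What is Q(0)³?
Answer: 0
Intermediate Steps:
Q(z) = z (Q(z) = z + 0 = z)
Q(0)³ = 0³ = 0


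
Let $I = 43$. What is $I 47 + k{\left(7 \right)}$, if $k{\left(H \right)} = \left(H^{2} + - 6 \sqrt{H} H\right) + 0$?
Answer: $2070 - 42 \sqrt{7} \approx 1958.9$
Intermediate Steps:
$k{\left(H \right)} = H^{2} - 6 H^{\frac{3}{2}}$ ($k{\left(H \right)} = \left(H^{2} - 6 H^{\frac{3}{2}}\right) + 0 = H^{2} - 6 H^{\frac{3}{2}}$)
$I 47 + k{\left(7 \right)} = 43 \cdot 47 + \left(7^{2} - 6 \cdot 7^{\frac{3}{2}}\right) = 2021 + \left(49 - 6 \cdot 7 \sqrt{7}\right) = 2021 + \left(49 - 42 \sqrt{7}\right) = 2070 - 42 \sqrt{7}$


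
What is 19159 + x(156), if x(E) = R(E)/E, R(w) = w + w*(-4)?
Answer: 19156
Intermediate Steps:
R(w) = -3*w (R(w) = w - 4*w = -3*w)
x(E) = -3 (x(E) = (-3*E)/E = -3)
19159 + x(156) = 19159 - 3 = 19156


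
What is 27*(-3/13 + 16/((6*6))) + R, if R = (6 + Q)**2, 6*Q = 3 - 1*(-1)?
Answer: 5875/117 ≈ 50.214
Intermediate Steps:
Q = 2/3 (Q = (3 - 1*(-1))/6 = (3 + 1)/6 = (1/6)*4 = 2/3 ≈ 0.66667)
R = 400/9 (R = (6 + 2/3)**2 = (20/3)**2 = 400/9 ≈ 44.444)
27*(-3/13 + 16/((6*6))) + R = 27*(-3/13 + 16/((6*6))) + 400/9 = 27*(-3*1/13 + 16/36) + 400/9 = 27*(-3/13 + 16*(1/36)) + 400/9 = 27*(-3/13 + 4/9) + 400/9 = 27*(25/117) + 400/9 = 75/13 + 400/9 = 5875/117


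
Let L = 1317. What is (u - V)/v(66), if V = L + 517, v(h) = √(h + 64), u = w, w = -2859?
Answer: -361*√130/10 ≈ -411.60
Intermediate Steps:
u = -2859
v(h) = √(64 + h)
V = 1834 (V = 1317 + 517 = 1834)
(u - V)/v(66) = (-2859 - 1*1834)/(√(64 + 66)) = (-2859 - 1834)/(√130) = -361*√130/10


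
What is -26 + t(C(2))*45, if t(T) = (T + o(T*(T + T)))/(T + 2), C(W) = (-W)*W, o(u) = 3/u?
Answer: 3961/64 ≈ 61.891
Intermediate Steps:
C(W) = -W²
t(T) = (T + 3/(2*T²))/(2 + T) (t(T) = (T + 3/((T*(T + T))))/(T + 2) = (T + 3/((T*(2*T))))/(2 + T) = (T + 3/((2*T²)))/(2 + T) = (T + 3*(1/(2*T²)))/(2 + T) = (T + 3/(2*T²))/(2 + T))
-26 + t(C(2))*45 = -26 + ((3/2 + (-1*2²)³)/((-1*2²)²*(2 - 1*2²)))*45 = -26 + ((3/2 + (-1*4)³)/((-1*4)²*(2 - 1*4)))*45 = -26 + ((3/2 + (-4)³)/((-4)²*(2 - 4)))*45 = -26 + ((1/16)*(3/2 - 64)/(-2))*45 = -26 + ((1/16)*(-½)*(-125/2))*45 = -26 + (125/64)*45 = -26 + 5625/64 = 3961/64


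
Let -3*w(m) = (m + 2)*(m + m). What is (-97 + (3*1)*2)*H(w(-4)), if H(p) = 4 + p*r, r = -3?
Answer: -1820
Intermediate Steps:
w(m) = -2*m*(2 + m)/3 (w(m) = -(m + 2)*(m + m)/3 = -(2 + m)*2*m/3 = -2*m*(2 + m)/3)
H(p) = 4 - 3*p (H(p) = 4 + p*(-3) = 4 - 3*p)
(-97 + (3*1)*2)*H(w(-4)) = (-97 + (3*1)*2)*(4 - (-2)*(-4)*(2 - 4)) = (-97 + 3*2)*(4 - (-2)*(-4)*(-2)) = (-97 + 6)*(4 - 3*(-16/3)) = -91*(4 + 16) = -91*20 = -1820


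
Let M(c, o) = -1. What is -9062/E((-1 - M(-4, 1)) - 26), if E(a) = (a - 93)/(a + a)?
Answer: -471224/119 ≈ -3959.9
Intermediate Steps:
E(a) = (-93 + a)/(2*a) (E(a) = (-93 + a)/((2*a)) = (-93 + a)*(1/(2*a)) = (-93 + a)/(2*a))
-9062/E((-1 - M(-4, 1)) - 26) = -9062*2*((-1 - 1*(-1)) - 26)/(-93 + ((-1 - 1*(-1)) - 26)) = -9062*2*((-1 + 1) - 26)/(-93 + ((-1 + 1) - 26)) = -9062*2*(0 - 26)/(-93 + (0 - 26)) = -9062*(-52/(-93 - 26)) = -9062/((½)*(-1/26)*(-119)) = -9062/119/52 = -9062*52/119 = -471224/119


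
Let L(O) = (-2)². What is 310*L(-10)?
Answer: 1240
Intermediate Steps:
L(O) = 4
310*L(-10) = 310*4 = 1240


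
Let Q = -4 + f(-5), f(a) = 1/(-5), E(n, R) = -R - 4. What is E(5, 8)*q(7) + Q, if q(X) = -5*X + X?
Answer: 1659/5 ≈ 331.80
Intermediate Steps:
E(n, R) = -4 - R
f(a) = -⅕
q(X) = -4*X
Q = -21/5 (Q = -4 - ⅕ = -21/5 ≈ -4.2000)
E(5, 8)*q(7) + Q = (-4 - 1*8)*(-4*7) - 21/5 = (-4 - 8)*(-28) - 21/5 = -12*(-28) - 21/5 = 336 - 21/5 = 1659/5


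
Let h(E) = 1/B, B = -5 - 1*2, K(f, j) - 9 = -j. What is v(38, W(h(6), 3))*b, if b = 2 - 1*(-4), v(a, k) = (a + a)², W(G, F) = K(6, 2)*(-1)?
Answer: 34656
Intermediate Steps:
K(f, j) = 9 - j
B = -7 (B = -5 - 2 = -7)
h(E) = -⅐ (h(E) = 1/(-7) = -⅐)
W(G, F) = -7 (W(G, F) = (9 - 1*2)*(-1) = (9 - 2)*(-1) = 7*(-1) = -7)
v(a, k) = 4*a² (v(a, k) = (2*a)² = 4*a²)
b = 6 (b = 2 + 4 = 6)
v(38, W(h(6), 3))*b = (4*38²)*6 = (4*1444)*6 = 5776*6 = 34656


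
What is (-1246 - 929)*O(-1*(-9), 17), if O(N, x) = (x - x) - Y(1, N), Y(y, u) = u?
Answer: 19575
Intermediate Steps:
O(N, x) = -N (O(N, x) = (x - x) - N = 0 - N = -N)
(-1246 - 929)*O(-1*(-9), 17) = (-1246 - 929)*(-(-1)*(-9)) = -(-2175)*9 = -2175*(-9) = 19575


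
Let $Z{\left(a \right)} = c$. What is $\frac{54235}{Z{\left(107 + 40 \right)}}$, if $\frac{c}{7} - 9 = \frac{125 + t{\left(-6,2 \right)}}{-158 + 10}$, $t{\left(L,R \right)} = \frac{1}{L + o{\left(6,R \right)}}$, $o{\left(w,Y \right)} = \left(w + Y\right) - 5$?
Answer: $\frac{12040170}{12677} \approx 949.76$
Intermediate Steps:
$o{\left(w,Y \right)} = -5 + Y + w$ ($o{\left(w,Y \right)} = \left(Y + w\right) - 5 = -5 + Y + w$)
$t{\left(L,R \right)} = \frac{1}{1 + L + R}$ ($t{\left(L,R \right)} = \frac{1}{L + \left(-5 + R + 6\right)} = \frac{1}{L + \left(1 + R\right)} = \frac{1}{1 + L + R}$)
$c = \frac{12677}{222}$ ($c = 63 + 7 \frac{125 + \frac{1}{1 - 6 + 2}}{-158 + 10} = 63 + 7 \frac{125 + \frac{1}{-3}}{-148} = 63 + 7 \left(125 - \frac{1}{3}\right) \left(- \frac{1}{148}\right) = 63 + 7 \cdot \frac{374}{3} \left(- \frac{1}{148}\right) = 63 + 7 \left(- \frac{187}{222}\right) = 63 - \frac{1309}{222} = \frac{12677}{222} \approx 57.104$)
$Z{\left(a \right)} = \frac{12677}{222}$
$\frac{54235}{Z{\left(107 + 40 \right)}} = \frac{54235}{\frac{12677}{222}} = 54235 \cdot \frac{222}{12677} = \frac{12040170}{12677}$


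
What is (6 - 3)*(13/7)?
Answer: 39/7 ≈ 5.5714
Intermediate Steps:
(6 - 3)*(13/7) = 3*(13*(⅐)) = 3*(13/7) = 39/7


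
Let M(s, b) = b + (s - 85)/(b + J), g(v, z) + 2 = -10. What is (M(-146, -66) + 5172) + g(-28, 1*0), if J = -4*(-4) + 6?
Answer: 20397/4 ≈ 5099.3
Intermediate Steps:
g(v, z) = -12 (g(v, z) = -2 - 10 = -12)
J = 22 (J = 16 + 6 = 22)
M(s, b) = b + (-85 + s)/(22 + b) (M(s, b) = b + (s - 85)/(b + 22) = b + (-85 + s)/(22 + b))
(M(-146, -66) + 5172) + g(-28, 1*0) = ((-85 - 146 + (-66)² + 22*(-66))/(22 - 66) + 5172) - 12 = ((-85 - 146 + 4356 - 1452)/(-44) + 5172) - 12 = (-1/44*2673 + 5172) - 12 = (-243/4 + 5172) - 12 = 20445/4 - 12 = 20397/4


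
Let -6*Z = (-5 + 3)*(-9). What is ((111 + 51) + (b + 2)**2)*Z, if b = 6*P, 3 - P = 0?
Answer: -1686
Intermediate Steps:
P = 3 (P = 3 - 1*0 = 3 + 0 = 3)
b = 18 (b = 6*3 = 18)
Z = -3 (Z = -(-5 + 3)*(-9)/6 = -(-1)*(-9)/3 = -1/6*18 = -3)
((111 + 51) + (b + 2)**2)*Z = ((111 + 51) + (18 + 2)**2)*(-3) = (162 + 20**2)*(-3) = (162 + 400)*(-3) = 562*(-3) = -1686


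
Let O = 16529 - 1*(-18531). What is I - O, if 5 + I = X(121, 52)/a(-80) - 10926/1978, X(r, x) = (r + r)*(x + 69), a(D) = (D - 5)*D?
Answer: -117913663251/3362600 ≈ -35066.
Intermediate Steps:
O = 35060 (O = 16529 + 18531 = 35060)
a(D) = D*(-5 + D) (a(D) = (-5 + D)*D = D*(-5 + D))
X(r, x) = 2*r*(69 + x) (X(r, x) = (2*r)*(69 + x) = 2*r*(69 + x))
I = -20907251/3362600 (I = -5 + ((2*121*(69 + 52))/((-80*(-5 - 80))) - 10926/1978) = -5 + ((2*121*121)/((-80*(-85))) - 10926*1/1978) = -5 + (29282/6800 - 5463/989) = -5 + (29282*(1/6800) - 5463/989) = -5 + (14641/3400 - 5463/989) = -5 - 4094251/3362600 = -20907251/3362600 ≈ -6.2176)
I - O = -20907251/3362600 - 1*35060 = -20907251/3362600 - 35060 = -117913663251/3362600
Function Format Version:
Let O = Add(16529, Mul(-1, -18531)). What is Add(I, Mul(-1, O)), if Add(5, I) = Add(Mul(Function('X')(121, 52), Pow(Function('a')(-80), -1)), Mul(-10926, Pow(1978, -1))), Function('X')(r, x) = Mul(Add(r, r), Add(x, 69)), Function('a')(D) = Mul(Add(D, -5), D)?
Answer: Rational(-117913663251, 3362600) ≈ -35066.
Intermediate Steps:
O = 35060 (O = Add(16529, 18531) = 35060)
Function('a')(D) = Mul(D, Add(-5, D)) (Function('a')(D) = Mul(Add(-5, D), D) = Mul(D, Add(-5, D)))
Function('X')(r, x) = Mul(2, r, Add(69, x)) (Function('X')(r, x) = Mul(Mul(2, r), Add(69, x)) = Mul(2, r, Add(69, x)))
I = Rational(-20907251, 3362600) (I = Add(-5, Add(Mul(Mul(2, 121, Add(69, 52)), Pow(Mul(-80, Add(-5, -80)), -1)), Mul(-10926, Pow(1978, -1)))) = Add(-5, Add(Mul(Mul(2, 121, 121), Pow(Mul(-80, -85), -1)), Mul(-10926, Rational(1, 1978)))) = Add(-5, Add(Mul(29282, Pow(6800, -1)), Rational(-5463, 989))) = Add(-5, Add(Mul(29282, Rational(1, 6800)), Rational(-5463, 989))) = Add(-5, Add(Rational(14641, 3400), Rational(-5463, 989))) = Add(-5, Rational(-4094251, 3362600)) = Rational(-20907251, 3362600) ≈ -6.2176)
Add(I, Mul(-1, O)) = Add(Rational(-20907251, 3362600), Mul(-1, 35060)) = Add(Rational(-20907251, 3362600), -35060) = Rational(-117913663251, 3362600)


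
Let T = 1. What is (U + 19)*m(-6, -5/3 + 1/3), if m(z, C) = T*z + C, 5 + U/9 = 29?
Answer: -5170/3 ≈ -1723.3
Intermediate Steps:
U = 216 (U = -45 + 9*29 = -45 + 261 = 216)
m(z, C) = C + z (m(z, C) = 1*z + C = z + C = C + z)
(U + 19)*m(-6, -5/3 + 1/3) = (216 + 19)*((-5/3 + 1/3) - 6) = 235*((-5*⅓ + 1*(⅓)) - 6) = 235*((-5/3 + ⅓) - 6) = 235*(-4/3 - 6) = 235*(-22/3) = -5170/3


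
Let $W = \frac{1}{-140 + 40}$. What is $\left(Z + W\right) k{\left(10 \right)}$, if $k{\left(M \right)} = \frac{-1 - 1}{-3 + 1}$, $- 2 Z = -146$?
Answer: $\frac{7299}{100} \approx 72.99$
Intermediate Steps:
$W = - \frac{1}{100}$ ($W = \frac{1}{-100} = - \frac{1}{100} \approx -0.01$)
$Z = 73$ ($Z = \left(- \frac{1}{2}\right) \left(-146\right) = 73$)
$k{\left(M \right)} = 1$ ($k{\left(M \right)} = - \frac{2}{-2} = \left(-2\right) \left(- \frac{1}{2}\right) = 1$)
$\left(Z + W\right) k{\left(10 \right)} = \left(73 - \frac{1}{100}\right) 1 = \frac{7299}{100} \cdot 1 = \frac{7299}{100}$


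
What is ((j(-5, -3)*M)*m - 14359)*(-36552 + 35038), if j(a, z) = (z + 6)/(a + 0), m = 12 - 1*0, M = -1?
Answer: 108643126/5 ≈ 2.1729e+7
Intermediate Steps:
m = 12 (m = 12 + 0 = 12)
j(a, z) = (6 + z)/a
((j(-5, -3)*M)*m - 14359)*(-36552 + 35038) = ((((6 - 3)/(-5))*(-1))*12 - 14359)*(-36552 + 35038) = ((-⅕*3*(-1))*12 - 14359)*(-1514) = (-⅗*(-1)*12 - 14359)*(-1514) = ((⅗)*12 - 14359)*(-1514) = (36/5 - 14359)*(-1514) = -71759/5*(-1514) = 108643126/5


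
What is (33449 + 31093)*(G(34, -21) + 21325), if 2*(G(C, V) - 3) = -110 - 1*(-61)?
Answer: 1374970497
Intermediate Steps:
G(C, V) = -43/2 (G(C, V) = 3 + (-110 - 1*(-61))/2 = 3 + (-110 + 61)/2 = 3 + (½)*(-49) = 3 - 49/2 = -43/2)
(33449 + 31093)*(G(34, -21) + 21325) = (33449 + 31093)*(-43/2 + 21325) = 64542*(42607/2) = 1374970497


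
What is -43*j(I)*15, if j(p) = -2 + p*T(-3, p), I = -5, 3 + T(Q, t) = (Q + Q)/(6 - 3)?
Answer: -14835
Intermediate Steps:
T(Q, t) = -3 + 2*Q/3 (T(Q, t) = -3 + (Q + Q)/(6 - 3) = -3 + (2*Q)/3 = -3 + (2*Q)*(⅓) = -3 + 2*Q/3)
j(p) = -2 - 5*p (j(p) = -2 + p*(-3 + (⅔)*(-3)) = -2 + p*(-3 - 2) = -2 + p*(-5) = -2 - 5*p)
-43*j(I)*15 = -43*(-2 - 5*(-5))*15 = -43*(-2 + 25)*15 = -43*23*15 = -989*15 = -14835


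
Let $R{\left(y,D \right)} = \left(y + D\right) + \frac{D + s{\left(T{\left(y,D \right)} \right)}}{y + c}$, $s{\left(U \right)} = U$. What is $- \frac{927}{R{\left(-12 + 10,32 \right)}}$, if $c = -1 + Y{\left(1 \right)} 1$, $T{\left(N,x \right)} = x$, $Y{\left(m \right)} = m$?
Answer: $\frac{927}{2} \approx 463.5$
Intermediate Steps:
$c = 0$ ($c = -1 + 1 \cdot 1 = -1 + 1 = 0$)
$R{\left(y,D \right)} = D + y + \frac{2 D}{y}$ ($R{\left(y,D \right)} = \left(y + D\right) + \frac{D + D}{y + 0} = \left(D + y\right) + \frac{2 D}{y} = D + y + \frac{2 D}{y}$)
$- \frac{927}{R{\left(-12 + 10,32 \right)}} = - \frac{927}{32 + \left(-12 + 10\right) + 2 \cdot 32 \frac{1}{-12 + 10}} = - \frac{927}{32 - 2 + 2 \cdot 32 \frac{1}{-2}} = - \frac{927}{32 - 2 + 2 \cdot 32 \left(- \frac{1}{2}\right)} = - \frac{927}{32 - 2 - 32} = - \frac{927}{-2} = \left(-927\right) \left(- \frac{1}{2}\right) = \frac{927}{2}$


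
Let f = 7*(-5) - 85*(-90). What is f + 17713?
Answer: 25328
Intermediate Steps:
f = 7615 (f = -35 + 7650 = 7615)
f + 17713 = 7615 + 17713 = 25328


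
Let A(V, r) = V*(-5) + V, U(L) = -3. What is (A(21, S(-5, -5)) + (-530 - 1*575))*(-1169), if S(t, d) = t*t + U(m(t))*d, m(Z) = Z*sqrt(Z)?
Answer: 1389941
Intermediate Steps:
m(Z) = Z**(3/2)
S(t, d) = t**2 - 3*d (S(t, d) = t*t - 3*d = t**2 - 3*d)
A(V, r) = -4*V (A(V, r) = -5*V + V = -4*V)
(A(21, S(-5, -5)) + (-530 - 1*575))*(-1169) = (-4*21 + (-530 - 1*575))*(-1169) = (-84 + (-530 - 575))*(-1169) = (-84 - 1105)*(-1169) = -1189*(-1169) = 1389941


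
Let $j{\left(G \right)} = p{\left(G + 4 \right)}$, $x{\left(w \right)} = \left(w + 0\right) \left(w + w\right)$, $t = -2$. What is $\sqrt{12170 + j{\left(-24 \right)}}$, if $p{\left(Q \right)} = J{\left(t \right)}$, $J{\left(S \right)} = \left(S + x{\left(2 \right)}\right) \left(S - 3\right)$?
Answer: $2 \sqrt{3035} \approx 110.18$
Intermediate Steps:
$x{\left(w \right)} = 2 w^{2}$ ($x{\left(w \right)} = w 2 w = 2 w^{2}$)
$J{\left(S \right)} = \left(-3 + S\right) \left(8 + S\right)$ ($J{\left(S \right)} = \left(S + 2 \cdot 2^{2}\right) \left(S - 3\right) = \left(S + 2 \cdot 4\right) \left(-3 + S\right) = \left(S + 8\right) \left(-3 + S\right) = \left(8 + S\right) \left(-3 + S\right) = \left(-3 + S\right) \left(8 + S\right)$)
$p{\left(Q \right)} = -30$ ($p{\left(Q \right)} = -24 + \left(-2\right)^{2} + 5 \left(-2\right) = -24 + 4 - 10 = -30$)
$j{\left(G \right)} = -30$
$\sqrt{12170 + j{\left(-24 \right)}} = \sqrt{12170 - 30} = \sqrt{12140} = 2 \sqrt{3035}$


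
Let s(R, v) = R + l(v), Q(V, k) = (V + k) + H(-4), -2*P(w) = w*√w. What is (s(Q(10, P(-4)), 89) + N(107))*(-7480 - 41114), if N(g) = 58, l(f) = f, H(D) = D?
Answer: -7434882 - 194376*I ≈ -7.4349e+6 - 1.9438e+5*I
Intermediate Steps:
P(w) = -w^(3/2)/2 (P(w) = -w*√w/2 = -w^(3/2)/2)
Q(V, k) = -4 + V + k (Q(V, k) = (V + k) - 4 = -4 + V + k)
s(R, v) = R + v
(s(Q(10, P(-4)), 89) + N(107))*(-7480 - 41114) = (((-4 + 10 - (-4)*I) + 89) + 58)*(-7480 - 41114) = (((-4 + 10 - (-4)*I) + 89) + 58)*(-48594) = (((-4 + 10 + 4*I) + 89) + 58)*(-48594) = (((6 + 4*I) + 89) + 58)*(-48594) = ((95 + 4*I) + 58)*(-48594) = (153 + 4*I)*(-48594) = -7434882 - 194376*I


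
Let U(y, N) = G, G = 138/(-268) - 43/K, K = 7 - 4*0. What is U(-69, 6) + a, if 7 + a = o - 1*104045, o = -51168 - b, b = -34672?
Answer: -113080269/938 ≈ -1.2055e+5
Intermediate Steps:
o = -16496 (o = -51168 - 1*(-34672) = -51168 + 34672 = -16496)
K = 7 (K = 7 + 0 = 7)
G = -6245/938 (G = 138/(-268) - 43/7 = 138*(-1/268) - 43*⅐ = -69/134 - 43/7 = -6245/938 ≈ -6.6578)
U(y, N) = -6245/938
a = -120548 (a = -7 + (-16496 - 1*104045) = -7 + (-16496 - 104045) = -7 - 120541 = -120548)
U(-69, 6) + a = -6245/938 - 120548 = -113080269/938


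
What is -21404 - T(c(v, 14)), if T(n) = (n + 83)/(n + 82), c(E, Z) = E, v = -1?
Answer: -1733806/81 ≈ -21405.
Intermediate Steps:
T(n) = (83 + n)/(82 + n)
-21404 - T(c(v, 14)) = -21404 - (83 - 1)/(82 - 1) = -21404 - 82/81 = -1733806/81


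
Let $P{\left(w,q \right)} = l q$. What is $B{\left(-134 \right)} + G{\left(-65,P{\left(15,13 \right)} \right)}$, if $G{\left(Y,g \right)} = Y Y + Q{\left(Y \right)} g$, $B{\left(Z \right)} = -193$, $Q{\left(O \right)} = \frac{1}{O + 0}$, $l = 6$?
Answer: $\frac{20154}{5} \approx 4030.8$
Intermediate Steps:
$Q{\left(O \right)} = \frac{1}{O}$
$P{\left(w,q \right)} = 6 q$
$G{\left(Y,g \right)} = Y^{2} + \frac{g}{Y}$ ($G{\left(Y,g \right)} = Y Y + \frac{g}{Y} = Y^{2} + \frac{g}{Y}$)
$B{\left(-134 \right)} + G{\left(-65,P{\left(15,13 \right)} \right)} = -193 + \frac{6 \cdot 13 + \left(-65\right)^{3}}{-65} = -193 - \frac{78 - 274625}{65} = -193 - - \frac{21119}{5} = -193 + \frac{21119}{5} = \frac{20154}{5}$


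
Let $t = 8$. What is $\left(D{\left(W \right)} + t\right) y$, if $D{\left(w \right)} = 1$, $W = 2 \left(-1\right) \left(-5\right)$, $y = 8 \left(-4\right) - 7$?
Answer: $-351$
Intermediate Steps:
$y = -39$ ($y = -32 - 7 = -39$)
$W = 10$ ($W = \left(-2\right) \left(-5\right) = 10$)
$\left(D{\left(W \right)} + t\right) y = \left(1 + 8\right) \left(-39\right) = 9 \left(-39\right) = -351$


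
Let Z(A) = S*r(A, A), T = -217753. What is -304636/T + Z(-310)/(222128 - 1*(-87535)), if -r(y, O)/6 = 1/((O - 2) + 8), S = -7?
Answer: 4779613024241/3416455726776 ≈ 1.3990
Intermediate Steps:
r(y, O) = -6/(6 + O) (r(y, O) = -6/((O - 2) + 8) = -6/((-2 + O) + 8) = -6/(6 + O))
Z(A) = 42/(6 + A) (Z(A) = -(-42)/(6 + A) = 42/(6 + A))
-304636/T + Z(-310)/(222128 - 1*(-87535)) = -304636/(-217753) + (42/(6 - 310))/(222128 - 1*(-87535)) = -304636*(-1/217753) + (42/(-304))/(222128 + 87535) = 304636/217753 + (42*(-1/304))/309663 = 304636/217753 - 21/152*1/309663 = 304636/217753 - 7/15689592 = 4779613024241/3416455726776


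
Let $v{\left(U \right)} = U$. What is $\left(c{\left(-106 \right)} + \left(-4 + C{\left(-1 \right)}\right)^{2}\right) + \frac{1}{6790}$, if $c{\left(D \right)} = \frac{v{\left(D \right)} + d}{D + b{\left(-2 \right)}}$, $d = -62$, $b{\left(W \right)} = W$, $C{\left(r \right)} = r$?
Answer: $\frac{1622819}{61110} \approx 26.556$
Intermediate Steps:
$c{\left(D \right)} = \frac{-62 + D}{-2 + D}$ ($c{\left(D \right)} = \frac{D - 62}{D - 2} = \frac{-62 + D}{-2 + D}$)
$\left(c{\left(-106 \right)} + \left(-4 + C{\left(-1 \right)}\right)^{2}\right) + \frac{1}{6790} = \left(\frac{-62 - 106}{-2 - 106} + \left(-4 - 1\right)^{2}\right) + \frac{1}{6790} = \left(\frac{1}{-108} \left(-168\right) + \left(-5\right)^{2}\right) + \frac{1}{6790} = \left(\left(- \frac{1}{108}\right) \left(-168\right) + 25\right) + \frac{1}{6790} = \left(\frac{14}{9} + 25\right) + \frac{1}{6790} = \frac{239}{9} + \frac{1}{6790} = \frac{1622819}{61110}$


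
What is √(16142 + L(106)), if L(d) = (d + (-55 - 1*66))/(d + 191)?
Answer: √17578583/33 ≈ 127.05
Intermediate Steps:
L(d) = (-121 + d)/(191 + d) (L(d) = (d + (-55 - 66))/(191 + d) = (d - 121)/(191 + d) = (-121 + d)/(191 + d))
√(16142 + L(106)) = √(16142 + (-121 + 106)/(191 + 106)) = √(16142 - 15/297) = √(16142 + (1/297)*(-15)) = √(16142 - 5/99) = √(1598053/99) = √17578583/33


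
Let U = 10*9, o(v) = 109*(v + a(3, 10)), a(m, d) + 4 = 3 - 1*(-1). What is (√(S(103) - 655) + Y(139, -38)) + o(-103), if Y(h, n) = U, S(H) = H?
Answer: -11137 + 2*I*√138 ≈ -11137.0 + 23.495*I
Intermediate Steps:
a(m, d) = 0 (a(m, d) = -4 + (3 - 1*(-1)) = -4 + (3 + 1) = -4 + 4 = 0)
o(v) = 109*v (o(v) = 109*(v + 0) = 109*v)
U = 90
Y(h, n) = 90
(√(S(103) - 655) + Y(139, -38)) + o(-103) = (√(103 - 655) + 90) + 109*(-103) = (√(-552) + 90) - 11227 = (2*I*√138 + 90) - 11227 = (90 + 2*I*√138) - 11227 = -11137 + 2*I*√138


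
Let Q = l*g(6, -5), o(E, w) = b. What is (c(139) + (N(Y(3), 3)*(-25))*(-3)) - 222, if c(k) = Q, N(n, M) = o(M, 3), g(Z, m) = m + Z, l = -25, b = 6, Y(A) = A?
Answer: 203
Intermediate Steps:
o(E, w) = 6
g(Z, m) = Z + m
N(n, M) = 6
Q = -25 (Q = -25*(6 - 5) = -25*1 = -25)
c(k) = -25
(c(139) + (N(Y(3), 3)*(-25))*(-3)) - 222 = (-25 + (6*(-25))*(-3)) - 222 = (-25 - 150*(-3)) - 222 = (-25 + 450) - 222 = 425 - 222 = 203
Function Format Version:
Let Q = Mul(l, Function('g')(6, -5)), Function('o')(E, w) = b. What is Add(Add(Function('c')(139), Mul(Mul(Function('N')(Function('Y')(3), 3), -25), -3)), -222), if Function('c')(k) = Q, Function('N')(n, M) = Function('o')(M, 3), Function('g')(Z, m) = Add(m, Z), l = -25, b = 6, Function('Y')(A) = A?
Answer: 203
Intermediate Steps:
Function('o')(E, w) = 6
Function('g')(Z, m) = Add(Z, m)
Function('N')(n, M) = 6
Q = -25 (Q = Mul(-25, Add(6, -5)) = Mul(-25, 1) = -25)
Function('c')(k) = -25
Add(Add(Function('c')(139), Mul(Mul(Function('N')(Function('Y')(3), 3), -25), -3)), -222) = Add(Add(-25, Mul(Mul(6, -25), -3)), -222) = Add(Add(-25, Mul(-150, -3)), -222) = Add(Add(-25, 450), -222) = Add(425, -222) = 203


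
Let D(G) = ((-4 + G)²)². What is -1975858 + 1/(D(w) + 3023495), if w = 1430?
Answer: -8170227494227713917/4135027666071 ≈ -1.9759e+6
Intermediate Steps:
D(G) = (-4 + G)⁴
-1975858 + 1/(D(w) + 3023495) = -1975858 + 1/((-4 + 1430)⁴ + 3023495) = -1975858 + 1/(1426⁴ + 3023495) = -1975858 + 1/(4135024642576 + 3023495) = -1975858 + 1/4135027666071 = -8170227494227713917/4135027666071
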